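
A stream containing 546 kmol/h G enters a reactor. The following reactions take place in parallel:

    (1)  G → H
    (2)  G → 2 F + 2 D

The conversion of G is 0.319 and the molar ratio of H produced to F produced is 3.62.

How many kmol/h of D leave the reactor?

Conversion of G: G consumed = 0.319 × 546 = 174.2 kmol/h = 1ξ₁ + 1ξ₂.
Selectivity: 1ξ₁ / (2ξ₂) = 3.62 → ξ₁ = 7.24 ξ₂.
Substitute: (1·7.24 + 1) ξ₂ = 174.2 → ξ₂ = 21.14 kmol/h, ξ₁ = 153 kmol/h.
Outlet amounts (n = n₀ + Σ ν·ξ):
  G: 546 − 1(153) − 1(21.14) = 371.8
  H: 0 + 1(153) = 153
  F: 0 + 2(21.14) = 42.28
  D: 0 + 2(21.14) = 42.28

42.3 kmol/h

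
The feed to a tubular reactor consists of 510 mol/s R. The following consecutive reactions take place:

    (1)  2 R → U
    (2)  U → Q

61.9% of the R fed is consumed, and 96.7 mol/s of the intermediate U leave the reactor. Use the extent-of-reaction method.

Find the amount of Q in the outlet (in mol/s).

Conversion of R: R consumed = 2ξ₁ = 0.619 × 510 → ξ₁ = 157.8 mol/s.
U balance: n_U = 0 + 1ξ₁ − 1ξ₂ = 96.7 → ξ₂ = (1·157.8 − 96.7)/1 = 61.14 mol/s.
Outlet amounts (n = n₀ + Σ ν·ξ):
  R: 510 − 2(157.8) = 194.3
  U: 0 + 1(157.8) − 1(61.14) = 96.7
  Q: 0 + 1(61.14) = 61.14

61.1 mol/s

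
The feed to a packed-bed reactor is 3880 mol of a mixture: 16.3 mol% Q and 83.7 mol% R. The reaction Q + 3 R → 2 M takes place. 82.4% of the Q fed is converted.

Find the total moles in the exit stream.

Q reacted = 0.824 × 632.4 = 521.1 mol; ν_Q = −1, so ξ = 521.1/1 = 521.1 mol.
Outlet amounts (n = n₀ + ν ξ):
  Q: 632.4 − 1(521.1) = 111.3
  R: 3248 − 3(521.1) = 1684
  M: 0 + 2(521.1) = 1042
Total out = 111.3 + 1684 + 1042 = 2838 mol.

2840 mol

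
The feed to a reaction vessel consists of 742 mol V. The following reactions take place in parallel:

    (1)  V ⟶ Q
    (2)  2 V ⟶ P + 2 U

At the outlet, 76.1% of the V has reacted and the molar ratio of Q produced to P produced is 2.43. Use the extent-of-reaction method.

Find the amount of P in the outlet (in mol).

127 mol

Conversion of V: V consumed = 0.761 × 742 = 564.7 mol = 1ξ₁ + 2ξ₂.
Selectivity: 1ξ₁ / (1ξ₂) = 2.43 → ξ₁ = 2.43 ξ₂.
Substitute: (1·2.43 + 2) ξ₂ = 564.7 → ξ₂ = 127.5 mol, ξ₁ = 309.7 mol.
Outlet amounts (n = n₀ + Σ ν·ξ):
  V: 742 − 1(309.7) − 2(127.5) = 177.3
  Q: 0 + 1(309.7) = 309.7
  P: 0 + 1(127.5) = 127.5
  U: 0 + 2(127.5) = 254.9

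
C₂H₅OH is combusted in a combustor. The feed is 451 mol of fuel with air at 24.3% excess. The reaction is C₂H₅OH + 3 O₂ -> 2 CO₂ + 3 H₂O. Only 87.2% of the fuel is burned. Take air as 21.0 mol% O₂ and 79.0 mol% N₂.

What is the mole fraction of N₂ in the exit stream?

0.715

Stoichiometric O₂ = 3 × 451 = 1353 mol; O₂ fed = 1353 × 1.243 = 1682 mol.
N₂ fed = 1682 × 79/21 = 6327 mol.
Fuel reacted = 0.872 × 451 → ξ = 393.3 mol.
Outlet (n = n₀ + ν ξ):
  C₂H₅OH: 451 − 1(393.3) = 57.73
  O₂: 1682 − 3(393.3) = 502
  N₂: 6327 (inert)
  CO₂: 0 + 2(393.3) = 786.5
  H₂O: 0 + 3(393.3) = 1180
Total out = 8853 mol; y_N₂ = 6327 / 8853 = 0.7147.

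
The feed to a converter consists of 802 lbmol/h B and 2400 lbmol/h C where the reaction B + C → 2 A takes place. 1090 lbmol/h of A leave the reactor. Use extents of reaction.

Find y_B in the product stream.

For A: n = n₀ + 2ξ → 1090 = 0 + 2ξ, giving ξ = 545 lbmol/h.
Outlet amounts (n = n₀ + ν ξ):
  B: 802 − 1(545) = 257
  C: 2400 − 1(545) = 1855
  A: 0 + 2(545) = 1090
Total out = 3202 lbmol/h; y_B = 257 / 3202 = 0.08026.

0.0803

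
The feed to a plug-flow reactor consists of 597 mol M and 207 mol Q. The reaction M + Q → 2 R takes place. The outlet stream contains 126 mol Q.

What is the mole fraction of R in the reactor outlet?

For Q: n = n₀ − 1ξ → 126 = 207 − 1ξ, giving ξ = 81 mol.
Outlet amounts (n = n₀ + ν ξ):
  M: 597 − 1(81) = 516
  Q: 207 − 1(81) = 126
  R: 0 + 2(81) = 162
Total out = 804 mol; y_R = 162 / 804 = 0.2015.

0.201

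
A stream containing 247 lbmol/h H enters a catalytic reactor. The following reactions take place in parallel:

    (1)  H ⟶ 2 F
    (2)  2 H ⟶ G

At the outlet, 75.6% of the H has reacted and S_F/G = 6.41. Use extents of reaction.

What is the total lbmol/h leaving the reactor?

326 lbmol/h

Conversion of H: H consumed = 0.756 × 247 = 186.7 lbmol/h = 1ξ₁ + 2ξ₂.
Selectivity: 2ξ₁ / (1ξ₂) = 6.41 → ξ₁ = 3.205 ξ₂.
Substitute: (1·3.205 + 2) ξ₂ = 186.7 → ξ₂ = 35.88 lbmol/h, ξ₁ = 115 lbmol/h.
Outlet amounts (n = n₀ + Σ ν·ξ):
  H: 247 − 1(115) − 2(35.88) = 60.27
  F: 0 + 2(115) = 230
  G: 0 + 1(35.88) = 35.88
Total out = 60.27 + 230 + 35.88 = 326.1 lbmol/h.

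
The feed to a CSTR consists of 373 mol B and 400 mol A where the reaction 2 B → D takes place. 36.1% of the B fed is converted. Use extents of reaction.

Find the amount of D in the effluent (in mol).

B reacted = 0.361 × 373 = 134.7 mol; ν_B = −2, so ξ = 134.7/2 = 67.33 mol.
Outlet amounts (n = n₀ + ν ξ):
  B: 373 − 2(67.33) = 238.3
  D: 0 + 1(67.33) = 67.33
  A: 400 (inert)

67.3 mol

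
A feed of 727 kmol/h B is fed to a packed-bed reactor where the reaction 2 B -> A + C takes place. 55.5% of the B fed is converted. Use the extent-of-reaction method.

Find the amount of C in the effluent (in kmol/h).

B reacted = 0.555 × 727 = 403.5 kmol/h; ν_B = −2, so ξ = 403.5/2 = 201.7 kmol/h.
Outlet amounts (n = n₀ + ν ξ):
  B: 727 − 2(201.7) = 323.5
  A: 0 + 1(201.7) = 201.7
  C: 0 + 1(201.7) = 201.7

202 kmol/h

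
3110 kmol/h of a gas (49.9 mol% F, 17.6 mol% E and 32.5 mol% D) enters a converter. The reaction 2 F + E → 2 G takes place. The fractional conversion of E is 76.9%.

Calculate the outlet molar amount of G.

842 kmol/h

E reacted = 0.769 × 547.4 = 420.9 kmol/h; ν_E = −1, so ξ = 420.9/1 = 420.9 kmol/h.
Outlet amounts (n = n₀ + ν ξ):
  F: 1552 − 2(420.9) = 710.1
  E: 547.4 − 1(420.9) = 126.4
  G: 0 + 2(420.9) = 841.8
  D: 1011 (inert)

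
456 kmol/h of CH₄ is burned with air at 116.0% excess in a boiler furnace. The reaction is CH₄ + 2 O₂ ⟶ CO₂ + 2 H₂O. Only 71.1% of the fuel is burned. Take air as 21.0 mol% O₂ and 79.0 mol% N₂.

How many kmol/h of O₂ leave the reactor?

Stoichiometric O₂ = 2 × 456 = 912 kmol/h; O₂ fed = 912 × 2.160 = 1970 kmol/h.
N₂ fed = 1970 × 79/21 = 7411 kmol/h.
Fuel reacted = 0.711 × 456 → ξ = 324.2 kmol/h.
Outlet (n = n₀ + ν ξ):
  CH₄: 456 − 1(324.2) = 131.8
  O₂: 1970 − 2(324.2) = 1321
  N₂: 7411 (inert)
  CO₂: 0 + 1(324.2) = 324.2
  H₂O: 0 + 2(324.2) = 648.4

1320 kmol/h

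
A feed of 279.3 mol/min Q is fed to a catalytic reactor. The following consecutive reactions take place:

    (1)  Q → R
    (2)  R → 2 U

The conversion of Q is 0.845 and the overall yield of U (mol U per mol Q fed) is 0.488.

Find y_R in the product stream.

0.483

Conversion of Q: Q consumed = 1ξ₁ = 0.845 × 279.3 → ξ₁ = 236 mol/min.
Yield of U: 2ξ₂ / 279.3 = 0.488 → ξ₂ = 68.15 mol/min.
Outlet amounts (n = n₀ + Σ ν·ξ):
  Q: 279.3 − 1(236) = 43.29
  R: 0 + 1(236) − 1(68.15) = 167.9
  U: 0 + 2(68.15) = 136.3
Total out = 347.4 mol/min; y_R = 167.9 / 347.4 = 0.4831.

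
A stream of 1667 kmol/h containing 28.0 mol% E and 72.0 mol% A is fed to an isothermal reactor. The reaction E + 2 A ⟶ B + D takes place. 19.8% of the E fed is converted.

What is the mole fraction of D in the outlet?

0.0587

E reacted = 0.198 × 466.8 = 92.42 kmol/h; ν_E = −1, so ξ = 92.42/1 = 92.42 kmol/h.
Outlet amounts (n = n₀ + ν ξ):
  E: 466.8 − 1(92.42) = 374.3
  A: 1200 − 2(92.42) = 1015
  B: 0 + 1(92.42) = 92.42
  D: 0 + 1(92.42) = 92.42
Total out = 1575 kmol/h; y_D = 92.42 / 1575 = 0.05869.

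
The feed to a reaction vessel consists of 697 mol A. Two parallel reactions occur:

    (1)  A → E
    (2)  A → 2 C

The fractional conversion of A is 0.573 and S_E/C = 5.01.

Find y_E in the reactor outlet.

0.495

Conversion of A: A consumed = 0.573 × 697 = 399.4 mol = 1ξ₁ + 1ξ₂.
Selectivity: 1ξ₁ / (2ξ₂) = 5.01 → ξ₁ = 10.02 ξ₂.
Substitute: (1·10.02 + 1) ξ₂ = 399.4 → ξ₂ = 36.24 mol, ξ₁ = 363.1 mol.
Outlet amounts (n = n₀ + Σ ν·ξ):
  A: 697 − 1(363.1) − 1(36.24) = 297.6
  E: 0 + 1(363.1) = 363.1
  C: 0 + 2(36.24) = 72.48
Total out = 733.2 mol; y_E = 363.1 / 733.2 = 0.4953.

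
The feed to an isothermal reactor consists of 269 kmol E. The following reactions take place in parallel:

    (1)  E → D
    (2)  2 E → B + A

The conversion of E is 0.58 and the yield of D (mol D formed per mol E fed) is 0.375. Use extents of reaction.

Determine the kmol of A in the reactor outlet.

27.6 kmol

Yield of D: 1ξ₁ / 269 = 0.375 → ξ₁ = 100.9 kmol.
Conversion of E: 1ξ₁ + 2ξ₂ = 0.58 × 269 = 156 → ξ₂ = 27.57 kmol.
Outlet amounts (n = n₀ + Σ ν·ξ):
  E: 269 − 1(100.9) − 2(27.57) = 113
  D: 0 + 1(100.9) = 100.9
  B: 0 + 1(27.57) = 27.57
  A: 0 + 1(27.57) = 27.57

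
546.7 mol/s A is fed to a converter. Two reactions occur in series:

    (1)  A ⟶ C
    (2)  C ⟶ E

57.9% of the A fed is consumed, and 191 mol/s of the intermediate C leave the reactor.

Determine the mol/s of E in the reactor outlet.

Conversion of A: A consumed = 1ξ₁ = 0.579 × 546.7 → ξ₁ = 316.5 mol/s.
C balance: n_C = 0 + 1ξ₁ − 1ξ₂ = 191 → ξ₂ = (1·316.5 − 191)/1 = 125.5 mol/s.
Outlet amounts (n = n₀ + Σ ν·ξ):
  A: 546.7 − 1(316.5) = 230.2
  C: 0 + 1(316.5) − 1(125.5) = 191
  E: 0 + 1(125.5) = 125.5

126 mol/s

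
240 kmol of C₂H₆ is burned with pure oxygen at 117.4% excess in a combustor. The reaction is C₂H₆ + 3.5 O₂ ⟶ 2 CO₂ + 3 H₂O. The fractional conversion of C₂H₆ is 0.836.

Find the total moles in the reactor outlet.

Stoichiometric O₂ = 3.5 × 240 = 840 kmol; O₂ fed = 840 × 2.174 = 1826 kmol.
Fuel reacted = 0.836 × 240 → ξ = 200.6 kmol.
Outlet (n = n₀ + ν ξ):
  C₂H₆: 240 − 1(200.6) = 39.36
  O₂: 1826 − 3.5(200.6) = 1124
  CO₂: 0 + 2(200.6) = 401.3
  H₂O: 0 + 3(200.6) = 601.9
Total out = 39.36 + 1124 + 401.3 + 601.9 = 2166 kmol.

2170 kmol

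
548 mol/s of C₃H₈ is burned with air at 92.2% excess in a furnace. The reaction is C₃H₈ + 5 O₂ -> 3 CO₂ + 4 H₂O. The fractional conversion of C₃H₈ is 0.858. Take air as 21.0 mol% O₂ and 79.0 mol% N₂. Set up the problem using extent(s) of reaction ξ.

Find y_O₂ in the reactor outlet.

0.112

Stoichiometric O₂ = 5 × 548 = 2740 mol/s; O₂ fed = 2740 × 1.922 = 5266 mol/s.
N₂ fed = 5266 × 79/21 = 19810 mol/s.
Fuel reacted = 0.858 × 548 → ξ = 470.2 mol/s.
Outlet (n = n₀ + ν ξ):
  C₃H₈: 548 − 1(470.2) = 77.82
  O₂: 5266 − 5(470.2) = 2915
  N₂: 19810 (inert)
  CO₂: 0 + 3(470.2) = 1411
  H₂O: 0 + 4(470.2) = 1881
Total out = 26100 mol/s; y_O₂ = 2915 / 26100 = 0.1117.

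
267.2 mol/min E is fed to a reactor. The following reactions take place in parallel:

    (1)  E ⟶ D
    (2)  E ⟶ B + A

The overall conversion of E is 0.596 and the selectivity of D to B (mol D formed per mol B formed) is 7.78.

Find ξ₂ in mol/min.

Conversion of E: E consumed = 0.596 × 267.2 = 159.3 mol/min = 1ξ₁ + 1ξ₂.
Selectivity: 1ξ₁ / (1ξ₂) = 7.78 → ξ₁ = 7.78 ξ₂.
Substitute: (1·7.78 + 1) ξ₂ = 159.3 → ξ₂ = 18.14 mol/min, ξ₁ = 141.1 mol/min.
Outlet amounts (n = n₀ + Σ ν·ξ):
  E: 267.2 − 1(141.1) − 1(18.14) = 107.9
  D: 0 + 1(141.1) = 141.1
  B: 0 + 1(18.14) = 18.14
  A: 0 + 1(18.14) = 18.14

ξ₂ = 18.1 mol/min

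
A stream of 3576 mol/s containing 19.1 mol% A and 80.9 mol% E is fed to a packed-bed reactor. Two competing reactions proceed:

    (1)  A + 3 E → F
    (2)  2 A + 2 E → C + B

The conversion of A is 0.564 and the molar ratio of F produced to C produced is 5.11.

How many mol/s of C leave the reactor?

54.2 mol/s

Conversion of A: A consumed = 0.564 × 683 = 385.2 mol/s = 1ξ₁ + 2ξ₂.
Selectivity: 1ξ₁ / (1ξ₂) = 5.11 → ξ₁ = 5.11 ξ₂.
Substitute: (1·5.11 + 2) ξ₂ = 385.2 → ξ₂ = 54.18 mol/s, ξ₁ = 276.9 mol/s.
Outlet amounts (n = n₀ + Σ ν·ξ):
  A: 683 − 1(276.9) − 2(54.18) = 297.8
  E: 2893 − 3(276.9) − 2(54.18) = 1954
  F: 0 + 1(276.9) = 276.9
  C: 0 + 1(54.18) = 54.18
  B: 0 + 1(54.18) = 54.18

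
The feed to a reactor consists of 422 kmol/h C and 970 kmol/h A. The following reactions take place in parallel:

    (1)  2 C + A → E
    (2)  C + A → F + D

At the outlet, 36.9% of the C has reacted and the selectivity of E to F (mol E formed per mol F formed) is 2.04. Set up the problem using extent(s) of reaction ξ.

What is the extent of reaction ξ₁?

Conversion of C: C consumed = 0.369 × 422 = 155.7 kmol/h = 2ξ₁ + 1ξ₂.
Selectivity: 1ξ₁ / (1ξ₂) = 2.04 → ξ₁ = 2.04 ξ₂.
Substitute: (2·2.04 + 1) ξ₂ = 155.7 → ξ₂ = 30.65 kmol/h, ξ₁ = 62.53 kmol/h.
Outlet amounts (n = n₀ + Σ ν·ξ):
  C: 422 − 2(62.53) − 1(30.65) = 266.3
  A: 970 − 1(62.53) − 1(30.65) = 876.8
  E: 0 + 1(62.53) = 62.53
  F: 0 + 1(30.65) = 30.65
  D: 0 + 1(30.65) = 30.65

ξ₁ = 62.5 kmol/h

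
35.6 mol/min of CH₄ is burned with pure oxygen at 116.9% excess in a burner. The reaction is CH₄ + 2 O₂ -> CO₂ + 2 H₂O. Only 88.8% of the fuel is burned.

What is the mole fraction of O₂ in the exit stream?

0.48

Stoichiometric O₂ = 2 × 35.6 = 71.2 mol/min; O₂ fed = 71.2 × 2.169 = 154.4 mol/min.
Fuel reacted = 0.888 × 35.6 → ξ = 31.61 mol/min.
Outlet (n = n₀ + ν ξ):
  CH₄: 35.6 − 1(31.61) = 3.987
  O₂: 154.4 − 2(31.61) = 91.21
  CO₂: 0 + 1(31.61) = 31.61
  H₂O: 0 + 2(31.61) = 63.23
Total out = 190 mol/min; y_O₂ = 91.21 / 190 = 0.48.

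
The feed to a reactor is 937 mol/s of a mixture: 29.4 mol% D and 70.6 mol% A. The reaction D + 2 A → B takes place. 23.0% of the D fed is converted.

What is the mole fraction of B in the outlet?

D reacted = 0.23 × 275.5 = 63.36 mol/s; ν_D = −1, so ξ = 63.36/1 = 63.36 mol/s.
Outlet amounts (n = n₀ + ν ξ):
  D: 275.5 − 1(63.36) = 212.1
  A: 661.5 − 2(63.36) = 534.8
  B: 0 + 1(63.36) = 63.36
Total out = 810.3 mol/s; y_B = 63.36 / 810.3 = 0.0782.

0.0782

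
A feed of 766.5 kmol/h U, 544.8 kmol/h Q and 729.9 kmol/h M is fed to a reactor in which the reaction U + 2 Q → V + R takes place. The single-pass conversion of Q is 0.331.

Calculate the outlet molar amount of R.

90.2 kmol/h

Q reacted = 0.331 × 544.8 = 180.3 kmol/h; ν_Q = −2, so ξ = 180.3/2 = 90.16 kmol/h.
Outlet amounts (n = n₀ + ν ξ):
  U: 766.5 − 1(90.16) = 676.3
  Q: 544.8 − 2(90.16) = 364.5
  V: 0 + 1(90.16) = 90.16
  R: 0 + 1(90.16) = 90.16
  M: 729.9 (inert)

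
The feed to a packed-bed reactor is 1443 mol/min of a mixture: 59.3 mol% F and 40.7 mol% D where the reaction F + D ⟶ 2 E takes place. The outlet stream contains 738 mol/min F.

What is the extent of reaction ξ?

ξ = 118 mol/min

For F: n = n₀ − 1ξ → 738 = 855.7 − 1ξ, giving ξ = 117.7 mol/min.
Outlet amounts (n = n₀ + ν ξ):
  F: 855.7 − 1(117.7) = 738
  D: 587.3 − 1(117.7) = 469.6
  E: 0 + 2(117.7) = 235.4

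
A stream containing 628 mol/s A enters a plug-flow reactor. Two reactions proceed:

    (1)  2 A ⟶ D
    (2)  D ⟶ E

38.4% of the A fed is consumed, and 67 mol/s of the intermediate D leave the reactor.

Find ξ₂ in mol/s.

ξ₂ = 53.6 mol/s

Conversion of A: A consumed = 2ξ₁ = 0.384 × 628 → ξ₁ = 120.6 mol/s.
D balance: n_D = 0 + 1ξ₁ − 1ξ₂ = 67 → ξ₂ = (1·120.6 − 67)/1 = 53.58 mol/s.
Outlet amounts (n = n₀ + Σ ν·ξ):
  A: 628 − 2(120.6) = 386.8
  D: 0 + 1(120.6) − 1(53.58) = 67
  E: 0 + 1(53.58) = 53.58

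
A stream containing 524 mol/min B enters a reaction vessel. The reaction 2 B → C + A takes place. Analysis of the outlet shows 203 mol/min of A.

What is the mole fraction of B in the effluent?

For A: n = n₀ + 1ξ → 203 = 0 + 1ξ, giving ξ = 203 mol/min.
Outlet amounts (n = n₀ + ν ξ):
  B: 524 − 2(203) = 118
  C: 0 + 1(203) = 203
  A: 0 + 1(203) = 203
Total out = 524 mol/min; y_B = 118 / 524 = 0.2252.

0.225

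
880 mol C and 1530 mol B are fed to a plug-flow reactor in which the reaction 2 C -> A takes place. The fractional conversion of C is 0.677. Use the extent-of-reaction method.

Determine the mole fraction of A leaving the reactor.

0.141

C reacted = 0.677 × 880 = 595.8 mol; ν_C = −2, so ξ = 595.8/2 = 297.9 mol.
Outlet amounts (n = n₀ + ν ξ):
  C: 880 − 2(297.9) = 284.2
  A: 0 + 1(297.9) = 297.9
  B: 1530 (inert)
Total out = 2112 mol; y_A = 297.9 / 2112 = 0.141.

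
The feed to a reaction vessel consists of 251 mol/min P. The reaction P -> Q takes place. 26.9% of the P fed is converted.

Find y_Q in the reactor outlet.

0.269

P reacted = 0.269 × 251 = 67.52 mol/min; ν_P = −1, so ξ = 67.52/1 = 67.52 mol/min.
Outlet amounts (n = n₀ + ν ξ):
  P: 251 − 1(67.52) = 183.5
  Q: 0 + 1(67.52) = 67.52
Total out = 251 mol/min; y_Q = 67.52 / 251 = 0.269.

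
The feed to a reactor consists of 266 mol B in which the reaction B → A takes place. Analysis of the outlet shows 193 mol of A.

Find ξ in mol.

For A: n = n₀ + 1ξ → 193 = 0 + 1ξ, giving ξ = 193 mol.
Outlet amounts (n = n₀ + ν ξ):
  B: 266 − 1(193) = 73
  A: 0 + 1(193) = 193

ξ = 193 mol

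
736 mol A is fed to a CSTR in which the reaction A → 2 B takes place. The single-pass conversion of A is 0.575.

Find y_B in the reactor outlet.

0.73

A reacted = 0.575 × 736 = 423.2 mol; ν_A = −1, so ξ = 423.2/1 = 423.2 mol.
Outlet amounts (n = n₀ + ν ξ):
  A: 736 − 1(423.2) = 312.8
  B: 0 + 2(423.2) = 846.4
Total out = 1159 mol; y_B = 846.4 / 1159 = 0.7302.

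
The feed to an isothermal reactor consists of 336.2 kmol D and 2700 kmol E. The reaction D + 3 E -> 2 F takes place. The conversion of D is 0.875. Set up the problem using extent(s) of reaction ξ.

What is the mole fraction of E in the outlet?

D reacted = 0.875 × 336.2 = 294.2 kmol; ν_D = −1, so ξ = 294.2/1 = 294.2 kmol.
Outlet amounts (n = n₀ + ν ξ):
  D: 336.2 − 1(294.2) = 42.02
  E: 2700 − 3(294.2) = 1817
  F: 0 + 2(294.2) = 588.4
Total out = 2448 kmol; y_E = 1817 / 2448 = 0.7425.

0.742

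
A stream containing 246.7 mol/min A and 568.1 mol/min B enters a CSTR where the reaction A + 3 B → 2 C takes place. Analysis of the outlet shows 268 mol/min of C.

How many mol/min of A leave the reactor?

113 mol/min

For C: n = n₀ + 2ξ → 268 = 0 + 2ξ, giving ξ = 134 mol/min.
Outlet amounts (n = n₀ + ν ξ):
  A: 246.7 − 1(134) = 112.7
  B: 568.1 − 3(134) = 166.1
  C: 0 + 2(134) = 268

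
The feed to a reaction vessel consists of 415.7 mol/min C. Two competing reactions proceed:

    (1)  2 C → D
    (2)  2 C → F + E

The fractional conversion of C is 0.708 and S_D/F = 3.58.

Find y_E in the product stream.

Conversion of C: C consumed = 0.708 × 415.7 = 294.3 mol/min = 2ξ₁ + 2ξ₂.
Selectivity: 1ξ₁ / (1ξ₂) = 3.58 → ξ₁ = 3.58 ξ₂.
Substitute: (2·3.58 + 2) ξ₂ = 294.3 → ξ₂ = 32.13 mol/min, ξ₁ = 115 mol/min.
Outlet amounts (n = n₀ + Σ ν·ξ):
  C: 415.7 − 2(115) − 2(32.13) = 121.4
  D: 0 + 1(115) = 115
  F: 0 + 1(32.13) = 32.13
  E: 0 + 1(32.13) = 32.13
Total out = 300.7 mol/min; y_E = 32.13 / 300.7 = 0.1069.

0.107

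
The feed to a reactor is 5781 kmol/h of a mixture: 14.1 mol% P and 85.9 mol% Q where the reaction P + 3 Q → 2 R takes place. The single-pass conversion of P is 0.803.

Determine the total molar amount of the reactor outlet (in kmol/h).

4470 kmol/h

P reacted = 0.803 × 815.1 = 654.5 kmol/h; ν_P = −1, so ξ = 654.5/1 = 654.5 kmol/h.
Outlet amounts (n = n₀ + ν ξ):
  P: 815.1 − 1(654.5) = 160.6
  Q: 4966 − 3(654.5) = 3002
  R: 0 + 2(654.5) = 1309
Total out = 160.6 + 3002 + 1309 = 4472 kmol/h.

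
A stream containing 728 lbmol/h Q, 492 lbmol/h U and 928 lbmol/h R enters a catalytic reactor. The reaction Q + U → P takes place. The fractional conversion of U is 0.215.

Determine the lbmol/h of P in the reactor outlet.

U reacted = 0.215 × 492 = 105.8 lbmol/h; ν_U = −1, so ξ = 105.8/1 = 105.8 lbmol/h.
Outlet amounts (n = n₀ + ν ξ):
  Q: 728 − 1(105.8) = 622.2
  U: 492 − 1(105.8) = 386.2
  P: 0 + 1(105.8) = 105.8
  R: 928 (inert)

106 lbmol/h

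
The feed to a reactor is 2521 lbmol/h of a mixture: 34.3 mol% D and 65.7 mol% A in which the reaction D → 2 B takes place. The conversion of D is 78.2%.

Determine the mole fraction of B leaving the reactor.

D reacted = 0.782 × 864.7 = 676.2 lbmol/h; ν_D = −1, so ξ = 676.2/1 = 676.2 lbmol/h.
Outlet amounts (n = n₀ + ν ξ):
  D: 864.7 − 1(676.2) = 188.5
  B: 0 + 2(676.2) = 1352
  A: 1656 (inert)
Total out = 3197 lbmol/h; y_B = 1352 / 3197 = 0.423.

0.423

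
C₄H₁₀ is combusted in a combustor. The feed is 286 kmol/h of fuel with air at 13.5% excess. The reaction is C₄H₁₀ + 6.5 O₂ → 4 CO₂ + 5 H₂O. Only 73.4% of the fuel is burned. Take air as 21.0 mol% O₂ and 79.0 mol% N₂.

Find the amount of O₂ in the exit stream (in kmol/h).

745 kmol/h

Stoichiometric O₂ = 6.5 × 286 = 1859 kmol/h; O₂ fed = 1859 × 1.135 = 2110 kmol/h.
N₂ fed = 2110 × 79/21 = 7937 kmol/h.
Fuel reacted = 0.734 × 286 → ξ = 209.9 kmol/h.
Outlet (n = n₀ + ν ξ):
  C₄H₁₀: 286 − 1(209.9) = 76.08
  O₂: 2110 − 6.5(209.9) = 745.5
  N₂: 7937 (inert)
  CO₂: 0 + 4(209.9) = 839.7
  H₂O: 0 + 5(209.9) = 1050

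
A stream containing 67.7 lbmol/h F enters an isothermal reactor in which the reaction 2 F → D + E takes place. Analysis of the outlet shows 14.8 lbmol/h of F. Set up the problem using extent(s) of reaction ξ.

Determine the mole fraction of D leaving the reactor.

For F: n = n₀ − 2ξ → 14.8 = 67.7 − 2ξ, giving ξ = 26.45 lbmol/h.
Outlet amounts (n = n₀ + ν ξ):
  F: 67.7 − 2(26.45) = 14.8
  D: 0 + 1(26.45) = 26.45
  E: 0 + 1(26.45) = 26.45
Total out = 67.7 lbmol/h; y_D = 26.45 / 67.7 = 0.3907.

0.391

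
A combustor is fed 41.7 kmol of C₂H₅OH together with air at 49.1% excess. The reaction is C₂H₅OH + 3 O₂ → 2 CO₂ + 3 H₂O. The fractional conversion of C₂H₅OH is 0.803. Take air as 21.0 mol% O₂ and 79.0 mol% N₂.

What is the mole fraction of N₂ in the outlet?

0.728

Stoichiometric O₂ = 3 × 41.7 = 125.1 kmol; O₂ fed = 125.1 × 1.491 = 186.5 kmol.
N₂ fed = 186.5 × 79/21 = 701.7 kmol.
Fuel reacted = 0.803 × 41.7 → ξ = 33.49 kmol.
Outlet (n = n₀ + ν ξ):
  C₂H₅OH: 41.7 − 1(33.49) = 8.215
  O₂: 186.5 − 3(33.49) = 86.07
  N₂: 701.7 (inert)
  CO₂: 0 + 2(33.49) = 66.97
  H₂O: 0 + 3(33.49) = 100.5
Total out = 963.4 kmol; y_N₂ = 701.7 / 963.4 = 0.7283.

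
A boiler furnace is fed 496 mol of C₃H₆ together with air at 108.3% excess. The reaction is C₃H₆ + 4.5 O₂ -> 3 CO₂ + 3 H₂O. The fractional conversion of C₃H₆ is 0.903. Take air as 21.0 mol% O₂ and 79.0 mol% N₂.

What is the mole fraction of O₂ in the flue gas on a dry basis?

Stoichiometric O₂ = 4.5 × 496 = 2232 mol; O₂ fed = 2232 × 2.083 = 4649 mol.
N₂ fed = 4649 × 79/21 = 17490 mol.
Fuel reacted = 0.903 × 496 → ξ = 447.9 mol.
Outlet (n = n₀ + ν ξ):
  C₃H₆: 496 − 1(447.9) = 48.11
  O₂: 4649 − 4.5(447.9) = 2634
  N₂: 17490 (inert)
  CO₂: 0 + 3(447.9) = 1344
  H₂O: 0 + 3(447.9) = 1344
Dry total = 21520 mol; y_O₂ (dry) = 2634 / 21520 = 0.1224.

0.122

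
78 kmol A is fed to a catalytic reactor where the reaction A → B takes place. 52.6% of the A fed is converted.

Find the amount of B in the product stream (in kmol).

A reacted = 0.526 × 78 = 41.03 kmol; ν_A = −1, so ξ = 41.03/1 = 41.03 kmol.
Outlet amounts (n = n₀ + ν ξ):
  A: 78 − 1(41.03) = 36.97
  B: 0 + 1(41.03) = 41.03

41 kmol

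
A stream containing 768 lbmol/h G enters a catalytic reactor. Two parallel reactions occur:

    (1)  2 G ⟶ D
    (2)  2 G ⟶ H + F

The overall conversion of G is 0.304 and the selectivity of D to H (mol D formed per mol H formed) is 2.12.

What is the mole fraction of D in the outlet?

Conversion of G: G consumed = 0.304 × 768 = 233.5 lbmol/h = 2ξ₁ + 2ξ₂.
Selectivity: 1ξ₁ / (1ξ₂) = 2.12 → ξ₁ = 2.12 ξ₂.
Substitute: (2·2.12 + 2) ξ₂ = 233.5 → ξ₂ = 37.42 lbmol/h, ξ₁ = 79.32 lbmol/h.
Outlet amounts (n = n₀ + Σ ν·ξ):
  G: 768 − 2(79.32) − 2(37.42) = 534.5
  D: 0 + 1(79.32) = 79.32
  H: 0 + 1(37.42) = 37.42
  F: 0 + 1(37.42) = 37.42
Total out = 688.7 lbmol/h; y_D = 79.32 / 688.7 = 0.1152.

0.115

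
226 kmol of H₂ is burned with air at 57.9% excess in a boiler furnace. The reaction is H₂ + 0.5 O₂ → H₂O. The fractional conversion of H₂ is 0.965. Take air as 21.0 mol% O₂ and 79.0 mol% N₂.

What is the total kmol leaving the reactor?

Stoichiometric O₂ = 0.5 × 226 = 113 kmol; O₂ fed = 113 × 1.579 = 178.4 kmol.
N₂ fed = 178.4 × 79/21 = 671.2 kmol.
Fuel reacted = 0.965 × 226 → ξ = 218.1 kmol.
Outlet (n = n₀ + ν ξ):
  H₂: 226 − 1(218.1) = 7.91
  O₂: 178.4 − 0.5(218.1) = 69.38
  N₂: 671.2 (inert)
  H₂O: 0 + 1(218.1) = 218.1
Total out = 7.91 + 69.38 + 671.2 + 218.1 = 966.6 kmol.

967 kmol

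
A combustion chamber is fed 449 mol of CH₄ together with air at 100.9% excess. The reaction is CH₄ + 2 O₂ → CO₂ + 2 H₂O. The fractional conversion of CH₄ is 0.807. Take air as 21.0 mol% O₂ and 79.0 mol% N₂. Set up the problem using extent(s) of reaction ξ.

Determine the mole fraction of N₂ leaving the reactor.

Stoichiometric O₂ = 2 × 449 = 898 mol; O₂ fed = 898 × 2.009 = 1804 mol.
N₂ fed = 1804 × 79/21 = 6787 mol.
Fuel reacted = 0.807 × 449 → ξ = 362.3 mol.
Outlet (n = n₀ + ν ξ):
  CH₄: 449 − 1(362.3) = 86.66
  O₂: 1804 − 2(362.3) = 1079
  N₂: 6787 (inert)
  CO₂: 0 + 1(362.3) = 362.3
  H₂O: 0 + 2(362.3) = 724.7
Total out = 9040 mol; y_N₂ = 6787 / 9040 = 0.7508.

0.751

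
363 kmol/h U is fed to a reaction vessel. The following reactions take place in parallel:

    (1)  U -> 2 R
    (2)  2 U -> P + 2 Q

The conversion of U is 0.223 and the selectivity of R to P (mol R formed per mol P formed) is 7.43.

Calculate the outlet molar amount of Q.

Conversion of U: U consumed = 0.223 × 363 = 80.95 kmol/h = 1ξ₁ + 2ξ₂.
Selectivity: 2ξ₁ / (1ξ₂) = 7.43 → ξ₁ = 3.715 ξ₂.
Substitute: (1·3.715 + 2) ξ₂ = 80.95 → ξ₂ = 14.16 kmol/h, ξ₁ = 52.62 kmol/h.
Outlet amounts (n = n₀ + Σ ν·ξ):
  U: 363 − 1(52.62) − 2(14.16) = 282.1
  R: 0 + 2(52.62) = 105.2
  P: 0 + 1(14.16) = 14.16
  Q: 0 + 2(14.16) = 28.33

28.3 kmol/h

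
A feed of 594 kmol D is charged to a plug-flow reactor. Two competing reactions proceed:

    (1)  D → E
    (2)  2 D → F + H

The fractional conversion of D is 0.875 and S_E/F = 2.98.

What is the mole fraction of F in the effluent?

Conversion of D: D consumed = 0.875 × 594 = 519.8 kmol = 1ξ₁ + 2ξ₂.
Selectivity: 1ξ₁ / (1ξ₂) = 2.98 → ξ₁ = 2.98 ξ₂.
Substitute: (1·2.98 + 2) ξ₂ = 519.8 → ξ₂ = 104.4 kmol, ξ₁ = 311 kmol.
Outlet amounts (n = n₀ + Σ ν·ξ):
  D: 594 − 1(311) − 2(104.4) = 74.25
  E: 0 + 1(311) = 311
  F: 0 + 1(104.4) = 104.4
  H: 0 + 1(104.4) = 104.4
Total out = 594 kmol; y_F = 104.4 / 594 = 0.1757.

0.176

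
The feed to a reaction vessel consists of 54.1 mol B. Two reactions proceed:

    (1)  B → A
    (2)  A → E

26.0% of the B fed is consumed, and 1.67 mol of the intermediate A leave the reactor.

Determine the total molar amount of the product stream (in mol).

54.1 mol

Conversion of B: B consumed = 1ξ₁ = 0.26 × 54.1 → ξ₁ = 14.07 mol.
A balance: n_A = 0 + 1ξ₁ − 1ξ₂ = 1.67 → ξ₂ = (1·14.07 − 1.67)/1 = 12.4 mol.
Outlet amounts (n = n₀ + Σ ν·ξ):
  B: 54.1 − 1(14.07) = 40.03
  A: 0 + 1(14.07) − 1(12.4) = 1.67
  E: 0 + 1(12.4) = 12.4
Total out = 40.03 + 1.67 + 12.4 = 54.1 mol.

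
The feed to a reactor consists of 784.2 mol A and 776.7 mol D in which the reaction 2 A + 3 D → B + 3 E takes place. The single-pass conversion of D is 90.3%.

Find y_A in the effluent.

D reacted = 0.903 × 776.7 = 701.4 mol; ν_D = −3, so ξ = 701.4/3 = 233.8 mol.
Outlet amounts (n = n₀ + ν ξ):
  A: 784.2 − 2(233.8) = 316.6
  D: 776.7 − 3(233.8) = 75.34
  B: 0 + 1(233.8) = 233.8
  E: 0 + 3(233.8) = 701.4
Total out = 1327 mol; y_A = 316.6 / 1327 = 0.2386.

0.239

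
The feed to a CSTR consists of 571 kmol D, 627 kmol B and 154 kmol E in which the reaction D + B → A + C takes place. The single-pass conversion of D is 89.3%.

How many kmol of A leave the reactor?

510 kmol

D reacted = 0.893 × 571 = 509.9 kmol; ν_D = −1, so ξ = 509.9/1 = 509.9 kmol.
Outlet amounts (n = n₀ + ν ξ):
  D: 571 − 1(509.9) = 61.1
  B: 627 − 1(509.9) = 117.1
  A: 0 + 1(509.9) = 509.9
  C: 0 + 1(509.9) = 509.9
  E: 154 (inert)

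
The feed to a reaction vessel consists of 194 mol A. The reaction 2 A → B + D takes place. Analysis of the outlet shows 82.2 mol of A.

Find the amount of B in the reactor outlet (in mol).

55.9 mol

For A: n = n₀ − 2ξ → 82.2 = 194 − 2ξ, giving ξ = 55.9 mol.
Outlet amounts (n = n₀ + ν ξ):
  A: 194 − 2(55.9) = 82.2
  B: 0 + 1(55.9) = 55.9
  D: 0 + 1(55.9) = 55.9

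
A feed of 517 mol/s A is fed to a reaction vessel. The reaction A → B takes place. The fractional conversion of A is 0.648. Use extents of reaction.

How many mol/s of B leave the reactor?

A reacted = 0.648 × 517 = 335 mol/s; ν_A = −1, so ξ = 335/1 = 335 mol/s.
Outlet amounts (n = n₀ + ν ξ):
  A: 517 − 1(335) = 182
  B: 0 + 1(335) = 335

335 mol/s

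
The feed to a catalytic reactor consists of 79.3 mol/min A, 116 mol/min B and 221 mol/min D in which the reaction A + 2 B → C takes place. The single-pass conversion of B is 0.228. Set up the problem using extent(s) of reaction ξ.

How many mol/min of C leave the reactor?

13.2 mol/min

B reacted = 0.228 × 116 = 26.45 mol/min; ν_B = −2, so ξ = 26.45/2 = 13.22 mol/min.
Outlet amounts (n = n₀ + ν ξ):
  A: 79.3 − 1(13.22) = 66.08
  B: 116 − 2(13.22) = 89.55
  C: 0 + 1(13.22) = 13.22
  D: 221 (inert)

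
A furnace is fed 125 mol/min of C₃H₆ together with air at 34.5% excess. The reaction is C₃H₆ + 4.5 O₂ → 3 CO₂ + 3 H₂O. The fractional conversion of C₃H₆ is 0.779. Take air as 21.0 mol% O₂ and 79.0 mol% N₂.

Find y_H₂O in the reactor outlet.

0.0774

Stoichiometric O₂ = 4.5 × 125 = 562.5 mol/min; O₂ fed = 562.5 × 1.345 = 756.6 mol/min.
N₂ fed = 756.6 × 79/21 = 2846 mol/min.
Fuel reacted = 0.779 × 125 → ξ = 97.38 mol/min.
Outlet (n = n₀ + ν ξ):
  C₃H₆: 125 − 1(97.38) = 27.62
  O₂: 756.6 − 4.5(97.38) = 318.4
  N₂: 2846 (inert)
  CO₂: 0 + 3(97.38) = 292.1
  H₂O: 0 + 3(97.38) = 292.1
Total out = 3776 mol/min; y_H₂O = 292.1 / 3776 = 0.07736.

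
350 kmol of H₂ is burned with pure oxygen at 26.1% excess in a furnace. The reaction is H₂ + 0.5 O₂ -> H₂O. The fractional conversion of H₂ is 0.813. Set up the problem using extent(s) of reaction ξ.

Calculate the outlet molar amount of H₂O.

285 kmol

Stoichiometric O₂ = 0.5 × 350 = 175 kmol; O₂ fed = 175 × 1.261 = 220.7 kmol.
Fuel reacted = 0.813 × 350 → ξ = 284.5 kmol.
Outlet (n = n₀ + ν ξ):
  H₂: 350 − 1(284.5) = 65.45
  O₂: 220.7 − 0.5(284.5) = 78.4
  H₂O: 0 + 1(284.5) = 284.5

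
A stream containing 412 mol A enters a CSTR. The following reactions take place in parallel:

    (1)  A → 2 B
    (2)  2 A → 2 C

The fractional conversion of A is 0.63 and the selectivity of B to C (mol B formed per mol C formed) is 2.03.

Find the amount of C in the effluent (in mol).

129 mol

Conversion of A: A consumed = 0.63 × 412 = 259.6 mol = 1ξ₁ + 2ξ₂.
Selectivity: 2ξ₁ / (2ξ₂) = 2.03 → ξ₁ = 2.03 ξ₂.
Substitute: (1·2.03 + 2) ξ₂ = 259.6 → ξ₂ = 64.41 mol, ξ₁ = 130.7 mol.
Outlet amounts (n = n₀ + Σ ν·ξ):
  A: 412 − 1(130.7) − 2(64.41) = 152.4
  B: 0 + 2(130.7) = 261.5
  C: 0 + 2(64.41) = 128.8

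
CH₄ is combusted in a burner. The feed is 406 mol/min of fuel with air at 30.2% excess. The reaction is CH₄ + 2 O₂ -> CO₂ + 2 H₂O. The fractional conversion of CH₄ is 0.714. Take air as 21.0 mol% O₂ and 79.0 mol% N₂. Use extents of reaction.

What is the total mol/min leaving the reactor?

5440 mol/min

Stoichiometric O₂ = 2 × 406 = 812 mol/min; O₂ fed = 812 × 1.302 = 1057 mol/min.
N₂ fed = 1057 × 79/21 = 3977 mol/min.
Fuel reacted = 0.714 × 406 → ξ = 289.9 mol/min.
Outlet (n = n₀ + ν ξ):
  CH₄: 406 − 1(289.9) = 116.1
  O₂: 1057 − 2(289.9) = 477.5
  N₂: 3977 (inert)
  CO₂: 0 + 1(289.9) = 289.9
  H₂O: 0 + 2(289.9) = 579.8
Total out = 116.1 + 477.5 + 3977 + 289.9 + 579.8 = 5440 mol/min.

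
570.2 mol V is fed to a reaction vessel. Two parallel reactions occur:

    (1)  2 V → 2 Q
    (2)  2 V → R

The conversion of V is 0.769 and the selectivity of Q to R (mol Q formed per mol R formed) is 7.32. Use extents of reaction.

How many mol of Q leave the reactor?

Conversion of V: V consumed = 0.769 × 570.2 = 438.5 mol = 2ξ₁ + 2ξ₂.
Selectivity: 2ξ₁ / (1ξ₂) = 7.32 → ξ₁ = 3.66 ξ₂.
Substitute: (2·3.66 + 2) ξ₂ = 438.5 → ξ₂ = 47.05 mol, ξ₁ = 172.2 mol.
Outlet amounts (n = n₀ + Σ ν·ξ):
  V: 570.2 − 2(172.2) − 2(47.05) = 131.7
  Q: 0 + 2(172.2) = 344.4
  R: 0 + 1(47.05) = 47.05

344 mol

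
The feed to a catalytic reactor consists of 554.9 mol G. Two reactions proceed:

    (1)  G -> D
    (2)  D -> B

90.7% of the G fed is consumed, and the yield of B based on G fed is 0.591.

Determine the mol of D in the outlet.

Conversion of G: G consumed = 1ξ₁ = 0.907 × 554.9 → ξ₁ = 503.3 mol.
Yield of B: 1ξ₂ / 554.9 = 0.591 → ξ₂ = 327.9 mol.
Outlet amounts (n = n₀ + Σ ν·ξ):
  G: 554.9 − 1(503.3) = 51.61
  D: 0 + 1(503.3) − 1(327.9) = 175.3
  B: 0 + 1(327.9) = 327.9

175 mol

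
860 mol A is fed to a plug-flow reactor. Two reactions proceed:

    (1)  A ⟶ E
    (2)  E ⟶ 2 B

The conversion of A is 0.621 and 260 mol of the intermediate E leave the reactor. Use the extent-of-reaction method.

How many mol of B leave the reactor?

548 mol

Conversion of A: A consumed = 1ξ₁ = 0.621 × 860 → ξ₁ = 534.1 mol.
E balance: n_E = 0 + 1ξ₁ − 1ξ₂ = 260 → ξ₂ = (1·534.1 − 260)/1 = 274.1 mol.
Outlet amounts (n = n₀ + Σ ν·ξ):
  A: 860 − 1(534.1) = 325.9
  E: 0 + 1(534.1) − 1(274.1) = 260
  B: 0 + 2(274.1) = 548.1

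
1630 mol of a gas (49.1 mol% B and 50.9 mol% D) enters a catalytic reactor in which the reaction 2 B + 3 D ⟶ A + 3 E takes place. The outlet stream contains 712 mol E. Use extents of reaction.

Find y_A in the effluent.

0.17

For E: n = n₀ + 3ξ → 712 = 0 + 3ξ, giving ξ = 237.3 mol.
Outlet amounts (n = n₀ + ν ξ):
  B: 800.3 − 2(237.3) = 325.7
  D: 829.7 − 3(237.3) = 117.7
  A: 0 + 1(237.3) = 237.3
  E: 0 + 3(237.3) = 712
Total out = 1393 mol; y_A = 237.3 / 1393 = 0.1704.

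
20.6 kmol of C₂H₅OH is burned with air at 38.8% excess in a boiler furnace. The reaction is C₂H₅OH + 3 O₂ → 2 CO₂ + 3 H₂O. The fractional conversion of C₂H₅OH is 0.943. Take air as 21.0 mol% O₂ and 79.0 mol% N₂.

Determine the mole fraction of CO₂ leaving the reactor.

Stoichiometric O₂ = 3 × 20.6 = 61.8 kmol; O₂ fed = 61.8 × 1.388 = 85.78 kmol.
N₂ fed = 85.78 × 79/21 = 322.7 kmol.
Fuel reacted = 0.943 × 20.6 → ξ = 19.43 kmol.
Outlet (n = n₀ + ν ξ):
  C₂H₅OH: 20.6 − 1(19.43) = 1.174
  O₂: 85.78 − 3(19.43) = 27.5
  N₂: 322.7 (inert)
  CO₂: 0 + 2(19.43) = 38.85
  H₂O: 0 + 3(19.43) = 58.28
Total out = 448.5 kmol; y_CO₂ = 38.85 / 448.5 = 0.08663.

0.0866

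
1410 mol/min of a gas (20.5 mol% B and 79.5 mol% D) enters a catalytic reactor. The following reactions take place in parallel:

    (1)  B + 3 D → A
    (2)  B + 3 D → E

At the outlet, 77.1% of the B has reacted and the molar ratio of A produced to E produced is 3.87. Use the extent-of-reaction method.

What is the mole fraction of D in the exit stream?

Conversion of B: B consumed = 0.771 × 289.1 = 222.9 mol/min = 1ξ₁ + 1ξ₂.
Selectivity: 1ξ₁ / (1ξ₂) = 3.87 → ξ₁ = 3.87 ξ₂.
Substitute: (1·3.87 + 1) ξ₂ = 222.9 → ξ₂ = 45.76 mol/min, ξ₁ = 177.1 mol/min.
Outlet amounts (n = n₀ + Σ ν·ξ):
  B: 289.1 − 1(177.1) − 1(45.76) = 66.19
  D: 1121 − 3(177.1) − 3(45.76) = 452.4
  A: 0 + 1(177.1) = 177.1
  E: 0 + 1(45.76) = 45.76
Total out = 741.4 mol/min; y_D = 452.4 / 741.4 = 0.6101.

0.61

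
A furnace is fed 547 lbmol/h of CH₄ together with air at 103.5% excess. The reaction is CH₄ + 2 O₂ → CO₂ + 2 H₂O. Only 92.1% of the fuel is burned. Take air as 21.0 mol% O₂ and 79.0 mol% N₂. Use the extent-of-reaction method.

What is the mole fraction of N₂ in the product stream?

Stoichiometric O₂ = 2 × 547 = 1094 lbmol/h; O₂ fed = 1094 × 2.035 = 2226 lbmol/h.
N₂ fed = 2226 × 79/21 = 8375 lbmol/h.
Fuel reacted = 0.921 × 547 → ξ = 503.8 lbmol/h.
Outlet (n = n₀ + ν ξ):
  CH₄: 547 − 1(503.8) = 43.21
  O₂: 2226 − 2(503.8) = 1219
  N₂: 8375 (inert)
  CO₂: 0 + 1(503.8) = 503.8
  H₂O: 0 + 2(503.8) = 1008
Total out = 11150 lbmol/h; y_N₂ = 8375 / 11150 = 0.7512.

0.751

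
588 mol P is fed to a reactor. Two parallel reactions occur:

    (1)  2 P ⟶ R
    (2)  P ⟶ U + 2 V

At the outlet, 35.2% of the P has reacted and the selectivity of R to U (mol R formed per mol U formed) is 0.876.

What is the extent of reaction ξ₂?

ξ₂ = 75.2 mol

Conversion of P: P consumed = 0.352 × 588 = 207 mol = 2ξ₁ + 1ξ₂.
Selectivity: 1ξ₁ / (1ξ₂) = 0.876 → ξ₁ = 0.876 ξ₂.
Substitute: (2·0.876 + 1) ξ₂ = 207 → ξ₂ = 75.21 mol, ξ₁ = 65.88 mol.
Outlet amounts (n = n₀ + Σ ν·ξ):
  P: 588 − 2(65.88) − 1(75.21) = 381
  R: 0 + 1(65.88) = 65.88
  U: 0 + 1(75.21) = 75.21
  V: 0 + 2(75.21) = 150.4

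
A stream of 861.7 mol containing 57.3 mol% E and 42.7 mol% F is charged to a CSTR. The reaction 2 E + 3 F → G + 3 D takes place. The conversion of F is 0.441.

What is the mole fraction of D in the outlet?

0.201

F reacted = 0.441 × 367.9 = 162.3 mol; ν_F = −3, so ξ = 162.3/3 = 54.09 mol.
Outlet amounts (n = n₀ + ν ξ):
  E: 493.8 − 2(54.09) = 385.6
  F: 367.9 − 3(54.09) = 205.7
  G: 0 + 1(54.09) = 54.09
  D: 0 + 3(54.09) = 162.3
Total out = 807.6 mol; y_D = 162.3 / 807.6 = 0.2009.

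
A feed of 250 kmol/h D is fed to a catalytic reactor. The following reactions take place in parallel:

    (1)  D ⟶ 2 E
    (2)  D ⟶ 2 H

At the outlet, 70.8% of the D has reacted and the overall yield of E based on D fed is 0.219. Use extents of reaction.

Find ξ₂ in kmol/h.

Yield of E: 2ξ₁ / 250 = 0.219 → ξ₁ = 27.38 kmol/h.
Conversion of D: 1ξ₁ + 1ξ₂ = 0.708 × 250 = 177 → ξ₂ = 149.6 kmol/h.
Outlet amounts (n = n₀ + Σ ν·ξ):
  D: 250 − 1(27.38) − 1(149.6) = 73
  E: 0 + 2(27.38) = 54.75
  H: 0 + 2(149.6) = 299.2

ξ₂ = 150 kmol/h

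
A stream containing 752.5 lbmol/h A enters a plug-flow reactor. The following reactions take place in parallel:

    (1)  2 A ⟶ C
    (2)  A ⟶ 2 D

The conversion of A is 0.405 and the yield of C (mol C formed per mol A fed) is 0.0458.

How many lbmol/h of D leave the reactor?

472 lbmol/h

Yield of C: 1ξ₁ / 752.5 = 0.0458 → ξ₁ = 34.46 lbmol/h.
Conversion of A: 2ξ₁ + 1ξ₂ = 0.405 × 752.5 = 304.8 → ξ₂ = 235.8 lbmol/h.
Outlet amounts (n = n₀ + Σ ν·ξ):
  A: 752.5 − 2(34.46) − 1(235.8) = 447.7
  C: 0 + 1(34.46) = 34.46
  D: 0 + 2(235.8) = 471.7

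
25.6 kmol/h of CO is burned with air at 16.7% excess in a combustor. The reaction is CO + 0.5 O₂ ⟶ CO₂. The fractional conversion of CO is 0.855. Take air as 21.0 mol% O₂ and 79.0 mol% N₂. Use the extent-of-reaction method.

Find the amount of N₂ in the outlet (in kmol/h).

Stoichiometric O₂ = 0.5 × 25.6 = 12.8 kmol/h; O₂ fed = 12.8 × 1.167 = 14.94 kmol/h.
N₂ fed = 14.94 × 79/21 = 56.19 kmol/h.
Fuel reacted = 0.855 × 25.6 → ξ = 21.89 kmol/h.
Outlet (n = n₀ + ν ξ):
  CO: 25.6 − 1(21.89) = 3.712
  O₂: 14.94 − 0.5(21.89) = 3.994
  N₂: 56.19 (inert)
  CO₂: 0 + 1(21.89) = 21.89

56.2 kmol/h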